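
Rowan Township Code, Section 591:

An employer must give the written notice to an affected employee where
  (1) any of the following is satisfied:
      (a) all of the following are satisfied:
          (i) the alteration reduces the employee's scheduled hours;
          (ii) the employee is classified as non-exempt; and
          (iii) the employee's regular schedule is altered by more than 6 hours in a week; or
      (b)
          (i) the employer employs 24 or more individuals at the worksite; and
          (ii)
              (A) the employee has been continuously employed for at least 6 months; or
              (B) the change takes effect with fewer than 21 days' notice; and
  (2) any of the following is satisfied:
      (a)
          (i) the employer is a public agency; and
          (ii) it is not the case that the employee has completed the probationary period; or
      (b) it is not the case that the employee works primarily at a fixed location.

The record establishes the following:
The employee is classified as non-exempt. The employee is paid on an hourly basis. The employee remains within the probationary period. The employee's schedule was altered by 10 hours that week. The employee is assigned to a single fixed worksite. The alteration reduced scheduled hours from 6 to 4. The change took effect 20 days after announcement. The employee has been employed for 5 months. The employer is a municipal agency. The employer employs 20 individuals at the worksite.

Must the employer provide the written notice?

(i) hours reduced — met.
(ii) non-exempt — satisfied.
(iii) schedule shift > 6h — holds.
So (a) is satisfied (T AND T AND T).
(i) ≥ 24 at site — fails.
(A) tenure ≥ 6 mo. — fails.
(B) < 21 days' notice — holds.
(ii): F OR T → true.
(b): F AND T → false.
(1) = T OR F = true.
(i) public agency — satisfied.
(ii) not (past probation) — satisfied.
So (a) is satisfied (T AND T).
(b) not (fixed location) — not met.
So (2) is satisfied (T OR F).
So Overall is satisfied (T AND T).

Yes — required.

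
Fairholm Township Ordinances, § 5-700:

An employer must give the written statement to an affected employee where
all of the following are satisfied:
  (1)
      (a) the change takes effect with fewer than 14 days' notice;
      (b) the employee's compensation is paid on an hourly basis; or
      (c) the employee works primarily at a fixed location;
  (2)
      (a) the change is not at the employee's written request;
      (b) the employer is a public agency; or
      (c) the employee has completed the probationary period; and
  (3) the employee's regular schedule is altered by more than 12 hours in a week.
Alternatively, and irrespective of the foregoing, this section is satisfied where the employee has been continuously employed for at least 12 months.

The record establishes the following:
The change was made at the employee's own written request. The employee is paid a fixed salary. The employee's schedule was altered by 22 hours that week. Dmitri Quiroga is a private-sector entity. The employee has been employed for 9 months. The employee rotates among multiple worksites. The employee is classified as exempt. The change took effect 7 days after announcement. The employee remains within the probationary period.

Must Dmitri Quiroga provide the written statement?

(a) < 14 days' notice — met.
(b) hourly-paid — not satisfied.
(c) fixed location — fails.
(1): T OR F OR F → true.
(a) not employee-requested — not satisfied.
(b) public agency — fails.
(c) past probation — fails.
So (2) is not satisfied (F OR F OR F).
(3) schedule shift > 12h — met.
Overall: T AND F AND T → false.
Exception (tenure ≥ 12 mo.) — not satisfied.
Result: main false OR exception false → false.

No — not required.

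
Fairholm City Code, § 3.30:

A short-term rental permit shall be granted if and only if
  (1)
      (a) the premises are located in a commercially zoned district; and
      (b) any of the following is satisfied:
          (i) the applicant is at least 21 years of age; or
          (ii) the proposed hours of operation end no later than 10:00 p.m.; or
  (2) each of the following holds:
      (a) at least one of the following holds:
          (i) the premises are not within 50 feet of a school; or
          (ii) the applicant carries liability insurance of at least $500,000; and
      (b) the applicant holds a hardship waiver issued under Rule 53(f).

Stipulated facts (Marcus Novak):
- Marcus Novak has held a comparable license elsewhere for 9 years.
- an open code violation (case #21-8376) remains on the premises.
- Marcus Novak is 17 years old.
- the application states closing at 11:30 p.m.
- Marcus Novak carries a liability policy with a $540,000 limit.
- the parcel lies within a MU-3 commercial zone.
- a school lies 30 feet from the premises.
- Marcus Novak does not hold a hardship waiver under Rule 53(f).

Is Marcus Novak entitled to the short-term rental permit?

No — denied.

(a) commercially zoned — holds.
(i) age ≥ 21 — fails.
(ii) closes by 10 p.m. — fails.
So (b) is not satisfied (F OR F).
(1): T AND F → false.
(i) ≥50 ft from school — not met.
(ii) insurance ≥ $500,000 — satisfied.
(a) = F OR T = true.
(b) hardship waiver — not met.
(2): T AND F → false.
Overall = F OR F = false.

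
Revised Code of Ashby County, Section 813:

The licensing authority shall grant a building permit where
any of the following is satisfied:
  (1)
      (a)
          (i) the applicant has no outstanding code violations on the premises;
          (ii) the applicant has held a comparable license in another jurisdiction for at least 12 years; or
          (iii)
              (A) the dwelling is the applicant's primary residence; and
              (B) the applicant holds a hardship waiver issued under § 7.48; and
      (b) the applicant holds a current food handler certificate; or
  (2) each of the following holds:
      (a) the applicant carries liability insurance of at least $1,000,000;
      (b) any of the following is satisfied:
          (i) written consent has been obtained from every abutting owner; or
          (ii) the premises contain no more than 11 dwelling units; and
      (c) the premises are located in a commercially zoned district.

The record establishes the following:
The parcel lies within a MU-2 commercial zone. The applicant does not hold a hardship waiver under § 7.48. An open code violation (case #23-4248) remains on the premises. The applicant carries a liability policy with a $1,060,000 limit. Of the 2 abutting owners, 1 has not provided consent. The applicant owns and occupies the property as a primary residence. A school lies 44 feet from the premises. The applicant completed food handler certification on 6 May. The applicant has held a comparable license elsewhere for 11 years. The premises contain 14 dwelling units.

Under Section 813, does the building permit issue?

No — denied.

(i) no code violations — not met.
(ii) prior license ≥ 12 yr — not satisfied.
(A) primary residence — satisfied.
(B) hardship waiver — not satisfied.
So (iii) is not satisfied (T AND F).
(a): F OR F OR F → false.
(b) food handler cert. — holds.
(1) = F AND T = false.
(a) insurance ≥ $1,000,000 — holds.
(i) all abutters consent — not satisfied.
(ii) ≤ 11 units — not met.
(b) = F OR F = false.
(c) commercially zoned — met.
(2): T AND F AND T → false.
Overall: F OR F → false.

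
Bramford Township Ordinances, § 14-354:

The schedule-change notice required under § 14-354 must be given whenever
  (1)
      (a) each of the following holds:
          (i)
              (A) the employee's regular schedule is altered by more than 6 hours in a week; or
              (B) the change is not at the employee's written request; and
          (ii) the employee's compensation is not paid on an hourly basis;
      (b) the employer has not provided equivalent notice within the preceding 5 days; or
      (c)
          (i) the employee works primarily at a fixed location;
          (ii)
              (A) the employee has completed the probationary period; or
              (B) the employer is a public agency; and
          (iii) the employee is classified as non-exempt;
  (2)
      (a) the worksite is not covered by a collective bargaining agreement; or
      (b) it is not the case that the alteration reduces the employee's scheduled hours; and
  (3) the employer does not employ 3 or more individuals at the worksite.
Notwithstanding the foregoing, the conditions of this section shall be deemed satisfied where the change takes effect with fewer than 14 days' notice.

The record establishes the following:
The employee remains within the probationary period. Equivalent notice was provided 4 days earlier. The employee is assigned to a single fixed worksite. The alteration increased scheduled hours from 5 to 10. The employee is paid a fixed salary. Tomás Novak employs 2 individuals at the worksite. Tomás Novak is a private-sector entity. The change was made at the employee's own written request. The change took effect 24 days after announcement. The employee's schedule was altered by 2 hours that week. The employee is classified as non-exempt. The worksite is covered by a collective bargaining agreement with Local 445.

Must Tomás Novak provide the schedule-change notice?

(A) schedule shift > 6h — fails.
(B) not employee-requested — not satisfied.
(i): F OR F → false.
(ii) not (hourly-paid) — holds.
(a): F AND T → false.
(b) no recent notice — fails.
(i) fixed location — met.
(A) past probation — fails.
(B) public agency — not met.
(ii) = F OR F = false.
(iii) non-exempt — holds.
(c): T AND F AND T → false.
(1) = F OR F OR F = false.
(a) no CBA — not satisfied.
(b) not (hours reduced) — satisfied.
So (2) is satisfied (F OR T).
(3) not (≥ 3 at site) — met.
Overall = F AND T AND T = false.
Exception (< 14 days' notice) — not satisfied.
Result: main false OR exception false → false.

No — not required.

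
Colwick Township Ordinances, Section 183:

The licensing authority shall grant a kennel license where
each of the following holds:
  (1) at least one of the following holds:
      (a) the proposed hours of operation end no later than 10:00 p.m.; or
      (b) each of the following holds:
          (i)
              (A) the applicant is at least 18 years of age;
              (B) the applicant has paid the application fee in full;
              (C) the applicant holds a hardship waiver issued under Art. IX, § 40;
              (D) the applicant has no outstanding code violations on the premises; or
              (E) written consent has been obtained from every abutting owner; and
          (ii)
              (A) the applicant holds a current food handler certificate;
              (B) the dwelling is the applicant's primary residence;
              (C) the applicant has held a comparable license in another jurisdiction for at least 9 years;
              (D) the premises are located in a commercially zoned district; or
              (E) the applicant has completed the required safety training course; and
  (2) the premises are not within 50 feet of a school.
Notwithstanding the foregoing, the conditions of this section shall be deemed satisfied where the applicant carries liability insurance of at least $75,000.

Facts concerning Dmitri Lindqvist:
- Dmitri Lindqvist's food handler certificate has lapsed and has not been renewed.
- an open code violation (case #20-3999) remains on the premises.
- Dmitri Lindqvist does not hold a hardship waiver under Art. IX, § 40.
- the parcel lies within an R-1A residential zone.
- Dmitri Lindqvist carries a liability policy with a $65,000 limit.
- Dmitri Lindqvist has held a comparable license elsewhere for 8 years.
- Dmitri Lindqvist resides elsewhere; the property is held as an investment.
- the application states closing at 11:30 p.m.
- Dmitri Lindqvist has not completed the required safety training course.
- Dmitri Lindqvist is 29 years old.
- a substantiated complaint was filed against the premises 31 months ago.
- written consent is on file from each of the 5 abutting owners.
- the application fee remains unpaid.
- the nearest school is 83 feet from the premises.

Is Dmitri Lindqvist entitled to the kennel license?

(a) closes by 10 p.m. — fails.
(A) age ≥ 18 — met.
(B) fee paid — not met.
(C) hardship waiver — not met.
(D) no code violations — not met.
(E) all abutters consent — holds.
(i): T OR F OR F OR F OR T → true.
(A) food handler cert. — not met.
(B) primary residence — not met.
(C) prior license ≥ 9 yr — fails.
(D) commercially zoned — not satisfied.
(E) safety training — not met.
(ii): F OR F OR F OR F OR F → false.
So (b) is not satisfied (T AND F).
So (1) is not satisfied (F OR F).
(2) ≥50 ft from school — satisfied.
Overall: F AND T → false.
Exception (insurance ≥ $75,000) — not satisfied.
Result: main false OR exception false → false.

No — denied.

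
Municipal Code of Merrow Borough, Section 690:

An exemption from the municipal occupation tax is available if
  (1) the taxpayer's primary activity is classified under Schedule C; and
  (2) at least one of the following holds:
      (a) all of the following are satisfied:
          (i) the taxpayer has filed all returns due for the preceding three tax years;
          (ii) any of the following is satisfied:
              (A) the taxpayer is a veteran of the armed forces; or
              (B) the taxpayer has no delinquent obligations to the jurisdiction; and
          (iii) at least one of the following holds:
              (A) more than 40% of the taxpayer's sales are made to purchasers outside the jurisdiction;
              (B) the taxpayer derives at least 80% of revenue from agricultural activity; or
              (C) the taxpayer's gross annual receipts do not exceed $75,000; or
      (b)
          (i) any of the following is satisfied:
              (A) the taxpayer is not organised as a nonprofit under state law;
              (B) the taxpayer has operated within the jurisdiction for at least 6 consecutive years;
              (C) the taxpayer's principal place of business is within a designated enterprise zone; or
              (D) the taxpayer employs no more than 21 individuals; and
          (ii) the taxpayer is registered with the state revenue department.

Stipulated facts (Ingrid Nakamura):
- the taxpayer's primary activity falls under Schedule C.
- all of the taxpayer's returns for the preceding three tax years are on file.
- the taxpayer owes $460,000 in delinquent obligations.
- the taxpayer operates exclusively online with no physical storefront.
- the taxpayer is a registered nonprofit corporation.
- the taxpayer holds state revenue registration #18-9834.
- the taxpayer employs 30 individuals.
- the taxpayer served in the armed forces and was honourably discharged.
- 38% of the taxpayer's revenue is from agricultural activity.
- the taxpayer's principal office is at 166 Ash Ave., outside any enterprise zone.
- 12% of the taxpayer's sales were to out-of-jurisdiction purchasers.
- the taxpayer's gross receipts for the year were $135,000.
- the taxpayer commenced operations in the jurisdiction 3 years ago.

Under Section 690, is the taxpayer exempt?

No — not exempt.

(1) Schedule C activity — satisfied.
(i) returns current — met.
(A) veteran — satisfied.
(B) no delinquency — not satisfied.
(ii) = T OR F = true.
(A) >40% out-of-jur. sales — fails.
(B) ≥80% agricultural — not met.
(C) receipts ≤ $75,000 — not satisfied.
(iii) = F OR F OR F = false.
(a) = T AND T AND F = false.
(A) not (nonprofit) — not satisfied.
(B) ≥ 6 yrs in jurisdiction — not met.
(C) in enterprise zone — not satisfied.
(D) ≤ 21 employees — fails.
(i): F OR F OR F OR F → false.
(ii) state-registered — met.
So (b) is not satisfied (F AND T).
(2): F OR F → false.
Overall: T AND F → false.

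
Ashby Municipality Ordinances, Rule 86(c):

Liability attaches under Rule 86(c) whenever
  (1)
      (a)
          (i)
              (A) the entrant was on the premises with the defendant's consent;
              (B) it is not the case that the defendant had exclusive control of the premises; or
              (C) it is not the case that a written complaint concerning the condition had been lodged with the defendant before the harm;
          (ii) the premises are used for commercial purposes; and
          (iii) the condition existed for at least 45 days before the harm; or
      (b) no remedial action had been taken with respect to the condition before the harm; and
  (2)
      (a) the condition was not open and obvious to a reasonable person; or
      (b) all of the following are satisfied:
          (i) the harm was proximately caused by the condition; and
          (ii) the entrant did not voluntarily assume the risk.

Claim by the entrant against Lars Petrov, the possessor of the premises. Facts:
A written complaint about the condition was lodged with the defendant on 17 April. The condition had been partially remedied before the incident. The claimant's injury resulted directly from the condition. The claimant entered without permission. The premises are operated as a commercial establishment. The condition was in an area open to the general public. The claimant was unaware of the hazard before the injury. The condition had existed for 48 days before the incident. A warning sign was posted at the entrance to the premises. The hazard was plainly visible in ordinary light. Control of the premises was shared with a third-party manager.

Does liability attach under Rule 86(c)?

(A) consent to enter — not satisfied.
(B) not (exclusive control) — holds.
(C) not (complaint lodged) — fails.
So (i) is satisfied (F OR T OR F).
(ii) commercial use — met.
(iii) condition ≥45 days old — satisfied.
So (a) is satisfied (T AND T AND T).
(b) no remedial action — not met.
So (1) is satisfied (T OR F).
(a) not open/obvious — not met.
(i) proximate cause — met.
(ii) no assumed risk — satisfied.
(b): T AND T → true.
(2) = F OR T = true.
Overall = T AND T = true.

Yes — liable.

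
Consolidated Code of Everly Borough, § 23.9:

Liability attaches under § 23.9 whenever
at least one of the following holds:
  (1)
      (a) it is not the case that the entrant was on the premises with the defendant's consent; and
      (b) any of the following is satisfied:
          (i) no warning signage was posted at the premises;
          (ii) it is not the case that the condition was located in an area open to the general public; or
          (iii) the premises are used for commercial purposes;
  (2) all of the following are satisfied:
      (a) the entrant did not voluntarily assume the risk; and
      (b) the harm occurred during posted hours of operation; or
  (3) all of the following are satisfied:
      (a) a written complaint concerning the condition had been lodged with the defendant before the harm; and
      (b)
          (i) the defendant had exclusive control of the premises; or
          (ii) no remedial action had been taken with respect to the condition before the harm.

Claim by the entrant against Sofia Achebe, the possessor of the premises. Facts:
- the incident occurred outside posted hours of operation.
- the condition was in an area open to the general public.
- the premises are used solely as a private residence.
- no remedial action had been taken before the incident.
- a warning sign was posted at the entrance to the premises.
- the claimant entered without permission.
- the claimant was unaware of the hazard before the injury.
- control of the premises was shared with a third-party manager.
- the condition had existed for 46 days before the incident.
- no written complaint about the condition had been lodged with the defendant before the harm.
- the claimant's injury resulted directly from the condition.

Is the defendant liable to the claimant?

No — not liable.

(a) not (consent to enter) — satisfied.
(i) no signage posted — not met.
(ii) not (public area) — fails.
(iii) commercial use — fails.
(b): F OR F OR F → false.
So (1) is not satisfied (T AND F).
(a) no assumed risk — holds.
(b) during posted hours — not met.
(2) = T AND F = false.
(a) complaint lodged — not met.
(i) exclusive control — fails.
(ii) no remedial action — holds.
(b) = F OR T = true.
(3) = F AND T = false.
Overall = F OR F OR F = false.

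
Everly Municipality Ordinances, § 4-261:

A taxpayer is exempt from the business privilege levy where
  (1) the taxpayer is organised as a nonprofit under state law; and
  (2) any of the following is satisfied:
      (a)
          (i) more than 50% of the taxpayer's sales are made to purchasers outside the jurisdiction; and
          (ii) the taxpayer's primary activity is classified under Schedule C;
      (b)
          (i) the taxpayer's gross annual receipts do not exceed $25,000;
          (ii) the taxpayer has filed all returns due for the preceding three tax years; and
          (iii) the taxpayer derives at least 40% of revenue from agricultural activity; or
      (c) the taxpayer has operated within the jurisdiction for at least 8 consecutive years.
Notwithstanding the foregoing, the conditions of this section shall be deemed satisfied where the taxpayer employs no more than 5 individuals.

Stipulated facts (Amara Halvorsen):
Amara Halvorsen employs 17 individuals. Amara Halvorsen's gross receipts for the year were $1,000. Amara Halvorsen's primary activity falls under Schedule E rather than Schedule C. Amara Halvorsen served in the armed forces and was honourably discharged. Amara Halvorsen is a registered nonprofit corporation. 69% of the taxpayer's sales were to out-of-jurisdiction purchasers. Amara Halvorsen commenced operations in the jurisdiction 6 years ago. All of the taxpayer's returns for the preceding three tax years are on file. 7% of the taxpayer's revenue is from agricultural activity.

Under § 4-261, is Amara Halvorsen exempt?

(1) nonprofit — met.
(i) >50% out-of-jur. sales — satisfied.
(ii) Schedule C activity — not satisfied.
(a): T AND F → false.
(i) receipts ≤ $25,000 — holds.
(ii) returns current — met.
(iii) ≥40% agricultural — not satisfied.
So (b) is not satisfied (T AND T AND F).
(c) ≥ 8 yrs in jurisdiction — not satisfied.
So (2) is not satisfied (F OR F OR F).
Overall = T AND F = false.
Exception (≤ 5 employees) — not satisfied.
Result: main false OR exception false → false.

No — not exempt.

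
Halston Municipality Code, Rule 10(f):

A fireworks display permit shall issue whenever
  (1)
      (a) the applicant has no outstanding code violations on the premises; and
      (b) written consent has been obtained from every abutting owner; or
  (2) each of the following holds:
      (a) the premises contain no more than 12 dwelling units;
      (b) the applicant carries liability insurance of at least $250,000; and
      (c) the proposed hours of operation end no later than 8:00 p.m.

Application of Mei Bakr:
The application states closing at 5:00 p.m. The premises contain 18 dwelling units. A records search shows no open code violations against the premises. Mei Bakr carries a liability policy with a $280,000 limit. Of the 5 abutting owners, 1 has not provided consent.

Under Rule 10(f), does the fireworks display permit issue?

No — denied.

(a) no code violations — satisfied.
(b) all abutters consent — not satisfied.
(1): T AND F → false.
(a) ≤ 12 units — fails.
(b) insurance ≥ $250,000 — satisfied.
(c) closes by 8 p.m. — satisfied.
(2): F AND T AND T → false.
So Overall is not satisfied (F OR F).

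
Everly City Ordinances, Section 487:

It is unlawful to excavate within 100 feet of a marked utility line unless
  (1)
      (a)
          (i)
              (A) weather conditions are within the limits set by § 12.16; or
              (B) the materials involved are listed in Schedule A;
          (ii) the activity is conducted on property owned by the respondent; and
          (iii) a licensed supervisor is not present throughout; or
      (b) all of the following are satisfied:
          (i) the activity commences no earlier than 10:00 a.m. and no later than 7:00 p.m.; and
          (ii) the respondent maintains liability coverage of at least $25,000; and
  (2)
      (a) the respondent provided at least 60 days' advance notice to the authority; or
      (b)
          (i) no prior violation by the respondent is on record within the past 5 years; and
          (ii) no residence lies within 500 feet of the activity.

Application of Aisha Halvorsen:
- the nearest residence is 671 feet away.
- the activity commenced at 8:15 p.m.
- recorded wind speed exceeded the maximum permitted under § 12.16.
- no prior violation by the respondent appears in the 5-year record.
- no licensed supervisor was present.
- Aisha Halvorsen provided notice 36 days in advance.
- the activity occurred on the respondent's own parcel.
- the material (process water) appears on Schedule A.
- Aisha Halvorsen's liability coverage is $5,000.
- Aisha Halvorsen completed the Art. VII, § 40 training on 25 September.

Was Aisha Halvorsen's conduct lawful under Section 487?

Yes — lawful.

(A) weather ok — not satisfied.
(B) Schedule A material — satisfied.
So (i) is satisfied (F OR T).
(ii) own property — holds.
(iii) not (supervisor present) — met.
So (a) is satisfied (T AND T AND T).
(i) start within hours — fails.
(ii) coverage ≥ $25,000 — not met.
(b) = F AND F = false.
(1) = T OR F = true.
(a) ≥60 days' notice — not satisfied.
(i) no prior violation — satisfied.
(ii) no residence in 500 ft — met.
(b) = T AND T = true.
So (2) is satisfied (F OR T).
So Overall is satisfied (T AND T).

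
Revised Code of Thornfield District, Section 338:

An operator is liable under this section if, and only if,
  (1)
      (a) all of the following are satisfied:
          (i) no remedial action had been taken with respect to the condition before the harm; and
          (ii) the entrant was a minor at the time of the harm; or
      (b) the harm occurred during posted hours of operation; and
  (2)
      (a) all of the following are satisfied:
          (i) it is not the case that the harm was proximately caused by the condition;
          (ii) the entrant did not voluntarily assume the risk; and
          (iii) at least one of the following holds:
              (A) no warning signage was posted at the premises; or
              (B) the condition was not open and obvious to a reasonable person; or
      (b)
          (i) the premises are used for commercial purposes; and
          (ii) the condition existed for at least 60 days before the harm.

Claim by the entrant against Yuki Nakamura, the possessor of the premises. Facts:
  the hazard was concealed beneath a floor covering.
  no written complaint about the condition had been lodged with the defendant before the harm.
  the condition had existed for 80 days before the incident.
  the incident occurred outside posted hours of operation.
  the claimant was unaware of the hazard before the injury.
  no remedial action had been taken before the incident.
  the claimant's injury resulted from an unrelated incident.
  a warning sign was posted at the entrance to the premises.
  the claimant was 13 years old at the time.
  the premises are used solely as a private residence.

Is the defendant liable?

Yes — liable.

(i) no remedial action — met.
(ii) entrant a minor — satisfied.
(a): T AND T → true.
(b) during posted hours — fails.
(1) = T OR F = true.
(i) not (proximate cause) — holds.
(ii) no assumed risk — holds.
(A) no signage posted — not met.
(B) not open/obvious — holds.
(iii) = F OR T = true.
(a) = T AND T AND T = true.
(i) commercial use — not met.
(ii) condition ≥60 days old — satisfied.
(b) = F AND T = false.
(2): T OR F → true.
Overall: T AND T → true.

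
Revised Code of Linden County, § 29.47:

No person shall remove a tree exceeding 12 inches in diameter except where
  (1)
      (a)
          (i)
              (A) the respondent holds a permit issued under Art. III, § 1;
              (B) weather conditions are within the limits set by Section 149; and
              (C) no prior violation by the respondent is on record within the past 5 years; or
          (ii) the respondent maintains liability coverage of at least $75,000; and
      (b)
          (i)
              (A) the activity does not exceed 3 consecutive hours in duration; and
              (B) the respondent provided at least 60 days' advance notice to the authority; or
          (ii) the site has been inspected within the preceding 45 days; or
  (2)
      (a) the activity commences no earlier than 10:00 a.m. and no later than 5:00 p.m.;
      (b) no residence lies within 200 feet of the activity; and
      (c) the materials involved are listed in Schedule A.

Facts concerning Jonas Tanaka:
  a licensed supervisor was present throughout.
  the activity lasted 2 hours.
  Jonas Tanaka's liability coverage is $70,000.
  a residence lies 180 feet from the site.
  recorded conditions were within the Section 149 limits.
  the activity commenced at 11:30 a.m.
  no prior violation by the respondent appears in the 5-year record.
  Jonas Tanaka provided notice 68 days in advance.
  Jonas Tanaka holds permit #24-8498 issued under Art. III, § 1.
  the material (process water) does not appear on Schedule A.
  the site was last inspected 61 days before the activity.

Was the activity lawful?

(A) holds permit — holds.
(B) weather ok — holds.
(C) no prior violation — satisfied.
So (i) is satisfied (T AND T AND T).
(ii) coverage ≥ $75,000 — not satisfied.
(a) = T OR F = true.
(A) ≤ 3 hrs duration — met.
(B) ≥60 days' notice — satisfied.
(i) = T AND T = true.
(ii) site inspected — fails.
So (b) is satisfied (T OR F).
(1): T AND T → true.
(a) start within hours — met.
(b) no residence in 200 ft — not satisfied.
(c) Schedule A material — not satisfied.
(2) = T AND F AND F = false.
Overall: T OR F → true.

Yes — lawful.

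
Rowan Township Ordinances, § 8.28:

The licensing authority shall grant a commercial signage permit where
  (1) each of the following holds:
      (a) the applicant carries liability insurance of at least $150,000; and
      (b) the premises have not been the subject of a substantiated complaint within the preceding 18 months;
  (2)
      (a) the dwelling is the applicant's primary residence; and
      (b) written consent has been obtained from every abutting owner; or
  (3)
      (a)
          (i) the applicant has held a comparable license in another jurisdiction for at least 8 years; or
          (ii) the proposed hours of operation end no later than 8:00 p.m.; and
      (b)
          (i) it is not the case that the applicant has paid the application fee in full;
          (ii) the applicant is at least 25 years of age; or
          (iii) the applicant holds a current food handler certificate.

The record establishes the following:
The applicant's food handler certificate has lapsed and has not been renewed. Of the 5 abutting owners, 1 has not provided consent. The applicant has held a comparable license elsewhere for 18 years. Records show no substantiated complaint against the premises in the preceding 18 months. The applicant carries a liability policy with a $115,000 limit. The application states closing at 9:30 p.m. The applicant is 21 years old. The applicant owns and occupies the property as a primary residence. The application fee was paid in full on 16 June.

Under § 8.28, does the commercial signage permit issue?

No — denied.

(a) insurance ≥ $150,000 — not satisfied.
(b) no complaint in 18 mo. — holds.
(1): F AND T → false.
(a) primary residence — met.
(b) all abutters consent — fails.
So (2) is not satisfied (T AND F).
(i) prior license ≥ 8 yr — satisfied.
(ii) closes by 8 p.m. — not met.
(a): T OR F → true.
(i) not (fee paid) — fails.
(ii) age ≥ 25 — not met.
(iii) food handler cert. — fails.
(b): F OR F OR F → false.
So (3) is not satisfied (T AND F).
Overall = F OR F OR F = false.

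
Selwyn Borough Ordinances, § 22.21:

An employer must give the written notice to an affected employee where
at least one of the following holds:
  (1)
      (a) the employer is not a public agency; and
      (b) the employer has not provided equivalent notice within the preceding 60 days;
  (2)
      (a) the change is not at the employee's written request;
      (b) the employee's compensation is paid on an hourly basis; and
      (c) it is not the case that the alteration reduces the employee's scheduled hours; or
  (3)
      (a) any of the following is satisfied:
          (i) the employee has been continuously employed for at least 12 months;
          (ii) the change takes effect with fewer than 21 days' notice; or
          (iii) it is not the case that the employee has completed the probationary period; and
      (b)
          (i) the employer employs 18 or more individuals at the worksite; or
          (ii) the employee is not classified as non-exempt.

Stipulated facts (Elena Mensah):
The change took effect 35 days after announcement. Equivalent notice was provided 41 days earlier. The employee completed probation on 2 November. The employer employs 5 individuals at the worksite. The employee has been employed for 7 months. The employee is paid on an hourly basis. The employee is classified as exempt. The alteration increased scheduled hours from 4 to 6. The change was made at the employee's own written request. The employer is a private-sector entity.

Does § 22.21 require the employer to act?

No — not required.

(a) not (public agency) — holds.
(b) no recent notice — not met.
(1) = T AND F = false.
(a) not employee-requested — not satisfied.
(b) hourly-paid — holds.
(c) not (hours reduced) — met.
(2) = F AND T AND T = false.
(i) tenure ≥ 12 mo. — fails.
(ii) < 21 days' notice — fails.
(iii) not (past probation) — not met.
(a) = F OR F OR F = false.
(i) ≥ 18 at site — not met.
(ii) not (non-exempt) — holds.
So (b) is satisfied (F OR T).
So (3) is not satisfied (F AND T).
So Overall is not satisfied (F OR F OR F).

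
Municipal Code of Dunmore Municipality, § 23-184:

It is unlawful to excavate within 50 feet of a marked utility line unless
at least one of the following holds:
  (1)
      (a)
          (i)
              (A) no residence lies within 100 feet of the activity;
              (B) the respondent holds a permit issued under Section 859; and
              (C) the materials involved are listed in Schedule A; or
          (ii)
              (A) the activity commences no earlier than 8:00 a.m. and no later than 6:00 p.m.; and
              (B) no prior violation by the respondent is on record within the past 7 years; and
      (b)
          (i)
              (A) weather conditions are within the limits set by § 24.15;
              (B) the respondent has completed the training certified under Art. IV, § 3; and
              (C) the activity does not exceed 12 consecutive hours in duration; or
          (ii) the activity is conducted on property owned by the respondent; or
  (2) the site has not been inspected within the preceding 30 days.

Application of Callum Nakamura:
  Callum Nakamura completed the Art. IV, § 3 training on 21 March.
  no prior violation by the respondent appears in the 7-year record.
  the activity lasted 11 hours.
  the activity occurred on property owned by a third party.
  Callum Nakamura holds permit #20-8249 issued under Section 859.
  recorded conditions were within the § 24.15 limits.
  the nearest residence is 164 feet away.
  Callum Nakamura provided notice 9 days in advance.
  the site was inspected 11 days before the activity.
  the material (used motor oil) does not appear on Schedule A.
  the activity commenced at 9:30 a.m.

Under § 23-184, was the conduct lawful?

(A) no residence in 100 ft — holds.
(B) holds permit — holds.
(C) Schedule A material — not met.
(i) = T AND T AND F = false.
(A) start within hours — satisfied.
(B) no prior violation — holds.
So (ii) is satisfied (T AND T).
So (a) is satisfied (F OR T).
(A) weather ok — met.
(B) training certified — satisfied.
(C) ≤ 12 hrs duration — satisfied.
(i): T AND T AND T → true.
(ii) own property — fails.
(b): T OR F → true.
So (1) is satisfied (T AND T).
(2) not (site inspected) — fails.
Overall: T OR F → true.

Yes — lawful.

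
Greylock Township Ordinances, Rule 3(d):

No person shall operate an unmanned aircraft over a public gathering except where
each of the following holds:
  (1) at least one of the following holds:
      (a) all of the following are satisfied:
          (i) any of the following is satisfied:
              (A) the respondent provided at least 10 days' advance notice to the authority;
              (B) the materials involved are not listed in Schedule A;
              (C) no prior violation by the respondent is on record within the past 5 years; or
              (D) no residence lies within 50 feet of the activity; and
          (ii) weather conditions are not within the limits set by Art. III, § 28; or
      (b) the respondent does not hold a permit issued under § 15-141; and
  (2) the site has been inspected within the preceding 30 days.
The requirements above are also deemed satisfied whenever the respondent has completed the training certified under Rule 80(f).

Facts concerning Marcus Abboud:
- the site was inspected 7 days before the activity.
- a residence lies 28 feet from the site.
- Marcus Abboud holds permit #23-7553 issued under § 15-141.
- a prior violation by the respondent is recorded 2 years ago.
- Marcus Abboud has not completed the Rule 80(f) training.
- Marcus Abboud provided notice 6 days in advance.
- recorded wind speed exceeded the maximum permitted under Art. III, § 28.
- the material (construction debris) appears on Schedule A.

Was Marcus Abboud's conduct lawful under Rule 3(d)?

No — unlawful.

(A) ≥10 days' notice — not satisfied.
(B) not (Schedule A material) — not satisfied.
(C) no prior violation — fails.
(D) no residence in 50 ft — not met.
(i): F OR F OR F OR F → false.
(ii) not (weather ok) — met.
So (a) is not satisfied (F AND T).
(b) not (holds permit) — not met.
(1) = F OR F = false.
(2) site inspected — met.
Overall = F AND T = false.
Exception (training certified) — not satisfied.
Result: main false OR exception false → false.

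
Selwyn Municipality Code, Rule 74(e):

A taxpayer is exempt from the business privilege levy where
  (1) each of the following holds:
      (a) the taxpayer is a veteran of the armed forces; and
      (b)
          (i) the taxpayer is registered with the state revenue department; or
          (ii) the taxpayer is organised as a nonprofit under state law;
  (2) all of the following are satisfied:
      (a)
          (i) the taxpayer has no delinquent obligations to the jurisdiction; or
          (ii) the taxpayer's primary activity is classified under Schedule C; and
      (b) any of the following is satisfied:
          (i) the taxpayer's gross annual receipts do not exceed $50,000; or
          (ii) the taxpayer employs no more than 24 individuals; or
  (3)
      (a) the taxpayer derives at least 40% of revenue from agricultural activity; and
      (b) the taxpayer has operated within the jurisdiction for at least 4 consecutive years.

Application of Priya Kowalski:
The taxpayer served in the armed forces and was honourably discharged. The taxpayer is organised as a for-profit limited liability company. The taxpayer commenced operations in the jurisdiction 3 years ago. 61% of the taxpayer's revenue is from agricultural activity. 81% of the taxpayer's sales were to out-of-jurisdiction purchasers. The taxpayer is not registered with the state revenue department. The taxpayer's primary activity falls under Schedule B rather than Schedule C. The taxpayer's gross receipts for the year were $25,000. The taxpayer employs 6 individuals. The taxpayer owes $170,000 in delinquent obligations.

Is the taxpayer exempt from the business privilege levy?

(a) veteran — satisfied.
(i) state-registered — not satisfied.
(ii) nonprofit — fails.
(b): F OR F → false.
(1) = T AND F = false.
(i) no delinquency — fails.
(ii) Schedule C activity — fails.
(a) = F OR F = false.
(i) receipts ≤ $50,000 — met.
(ii) ≤ 24 employees — satisfied.
(b): T OR T → true.
(2): F AND T → false.
(a) ≥40% agricultural — holds.
(b) ≥ 4 yrs in jurisdiction — not met.
(3) = T AND F = false.
Overall: F OR F OR F → false.

No — not exempt.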